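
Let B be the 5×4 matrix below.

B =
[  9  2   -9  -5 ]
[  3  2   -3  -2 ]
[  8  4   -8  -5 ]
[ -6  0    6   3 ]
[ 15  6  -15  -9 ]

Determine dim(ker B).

Row reduce to echelon form.
R2 ← R2 − (1/3)·R1: [0, 4/3, 0, -1/3]
R3 ← R3 − (8/9)·R1: [0, 20/9, 0, -5/9]
R4 ← R4 + (2/3)·R1: [0, 4/3, 0, -1/3]
R5 ← R5 − (5/3)·R1: [0, 8/3, 0, -2/3]
R3 ← R3 − (5/3)·R2: [0, 0, 0, 0]
R4 ← R4 − R2: [0, 0, 0, 0]
R5 ← R5 − (2)·R2: [0, 0, 0, 0]
2 nonzero rows, so rank(B) = 2.
B has 4 columns; by rank–nullity, nullity = 4 − 2 = 2.

2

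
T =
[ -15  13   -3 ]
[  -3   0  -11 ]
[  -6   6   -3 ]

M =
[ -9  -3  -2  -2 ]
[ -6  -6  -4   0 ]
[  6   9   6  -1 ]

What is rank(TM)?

2

First compute TM:
[[ 39, -60, -40,  33],
 [-39, -90, -60,  17],
 [  0, -45, -30,  15]]
Now row reduce the product.
R2 ← R2 + R1: [0, -150, -100, 50]
R3 ← R3 − (3/10)·R2: [0, 0, 0, 0]
2 nonzero rows, so rank(TM) = 2.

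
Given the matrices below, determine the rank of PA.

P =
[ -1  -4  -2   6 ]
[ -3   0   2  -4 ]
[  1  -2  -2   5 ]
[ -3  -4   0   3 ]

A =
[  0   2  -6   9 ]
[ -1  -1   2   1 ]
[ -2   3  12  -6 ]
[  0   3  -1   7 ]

First compute PA:
[[  8,  14, -32,  41],
 [ -4, -12,  46, -67],
 [  6,  13, -39,  54],
 [  4,   7,   7, -10]]
Now row reduce the product.
R2 ← R2 + (1/2)·R1: [0, -5, 30, -93/2]
R3 ← R3 − (3/4)·R1: [0, 5/2, -15, 93/4]
R4 ← R4 − (1/2)·R1: [0, 0, 23, -61/2]
R3 ← R3 + (1/2)·R2: [0, 0, 0, 0]
Swap R3 ↔ R4
3 nonzero rows, so rank(PA) = 3.

3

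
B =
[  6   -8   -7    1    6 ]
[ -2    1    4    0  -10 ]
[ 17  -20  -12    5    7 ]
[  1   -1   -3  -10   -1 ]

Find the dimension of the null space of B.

1

Row reduce to echelon form.
R2 ← R2 + (1/3)·R1: [0, -5/3, 5/3, 1/3, -8]
R3 ← R3 − (17/6)·R1: [0, 8/3, 47/6, 13/6, -10]
R4 ← R4 − (1/6)·R1: [0, 1/3, -11/6, -61/6, -2]
R3 ← R3 + (8/5)·R2: [0, 0, 21/2, 27/10, -114/5]
R4 ← R4 + (1/5)·R2: [0, 0, -3/2, -101/10, -18/5]
R4 ← R4 + (1/7)·R3: [0, 0, 0, -68/7, -48/7]
4 nonzero rows, so rank(B) = 4.
B has 5 columns; by rank–nullity, nullity = 5 − 4 = 1.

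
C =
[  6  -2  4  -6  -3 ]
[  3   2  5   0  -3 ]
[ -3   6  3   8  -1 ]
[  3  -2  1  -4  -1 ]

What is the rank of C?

Row reduce to echelon form.
R2 ← R2 − (1/2)·R1: [0, 3, 3, 3, -3/2]
R3 ← R3 + (1/2)·R1: [0, 5, 5, 5, -5/2]
R4 ← R4 − (1/2)·R1: [0, -1, -1, -1, 1/2]
R3 ← R3 − (5/3)·R2: [0, 0, 0, 0, 0]
R4 ← R4 + (1/3)·R2: [0, 0, 0, 0, 0]
Echelon form has 2 nonzero rows, so rank(C) = 2.

2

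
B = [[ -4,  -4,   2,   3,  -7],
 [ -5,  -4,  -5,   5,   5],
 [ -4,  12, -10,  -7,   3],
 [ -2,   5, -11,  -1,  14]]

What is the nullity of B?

Row reduce to echelon form.
R2 ← R2 − (5/4)·R1: [0, 1, -15/2, 5/4, 55/4]
R3 ← R3 − R1: [0, 16, -12, -10, 10]
R4 ← R4 − (1/2)·R1: [0, 7, -12, -5/2, 35/2]
R3 ← R3 − (16)·R2: [0, 0, 108, -30, -210]
R4 ← R4 − (7)·R2: [0, 0, 81/2, -45/4, -315/4]
R4 ← R4 − (3/8)·R3: [0, 0, 0, 0, 0]
3 nonzero rows, so rank(B) = 3.
B has 5 columns; by rank–nullity, nullity = 5 − 3 = 2.

2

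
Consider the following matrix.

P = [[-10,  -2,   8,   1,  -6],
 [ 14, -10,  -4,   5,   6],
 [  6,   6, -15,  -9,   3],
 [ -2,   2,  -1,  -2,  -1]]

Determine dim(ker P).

2

Row reduce to echelon form.
R2 ← R2 + (7/5)·R1: [0, -64/5, 36/5, 32/5, -12/5]
R3 ← R3 + (3/5)·R1: [0, 24/5, -51/5, -42/5, -3/5]
R4 ← R4 − (1/5)·R1: [0, 12/5, -13/5, -11/5, 1/5]
R3 ← R3 + (3/8)·R2: [0, 0, -15/2, -6, -3/2]
R4 ← R4 + (3/16)·R2: [0, 0, -5/4, -1, -1/4]
R4 ← R4 − (1/6)·R3: [0, 0, 0, 0, 0]
3 nonzero rows, so rank(P) = 3.
P has 5 columns; by rank–nullity, nullity = 5 − 3 = 2.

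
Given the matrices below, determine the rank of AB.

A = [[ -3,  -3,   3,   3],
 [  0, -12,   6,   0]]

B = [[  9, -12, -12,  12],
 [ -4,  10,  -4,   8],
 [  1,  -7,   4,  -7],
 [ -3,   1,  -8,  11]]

First compute AB:
[[-21, -12,  36, -48],
 [ 54, -162,  72, -138]]
Now row reduce the product.
R2 ← R2 + (18/7)·R1: [0, -1350/7, 1152/7, -1830/7]
2 nonzero rows, so rank(AB) = 2.

2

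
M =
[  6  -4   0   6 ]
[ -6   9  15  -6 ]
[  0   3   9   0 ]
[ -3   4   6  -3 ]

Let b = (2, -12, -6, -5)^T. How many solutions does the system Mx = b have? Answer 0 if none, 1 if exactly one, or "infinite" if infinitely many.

Row reduce the augmented matrix [M | b].
R2 ← R2 + R1: [0, 5, 15, 0, -10]
R4 ← R4 + (1/2)·R1: [0, 2, 6, 0, -4]
R3 ← R3 − (3/5)·R2: [0, 0, 0, 0, 0]
R4 ← R4 − (2/5)·R2: [0, 0, 0, 0, 0]
The echelon form has 2 nonzero rows, and every pivot lies in the first 4 columns, so rank(M) = rank([M|b]) = 2.
The system is consistent.
rank = 2 < 4 unknowns, so there are infinitely many solutions.

infinite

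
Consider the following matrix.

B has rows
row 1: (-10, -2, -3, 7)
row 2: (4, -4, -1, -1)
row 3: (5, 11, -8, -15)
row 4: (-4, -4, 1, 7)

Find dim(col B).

Row reduce to echelon form.
R2 ← R2 + (2/5)·R1: [0, -24/5, -11/5, 9/5]
R3 ← R3 + (1/2)·R1: [0, 10, -19/2, -23/2]
R4 ← R4 − (2/5)·R1: [0, -16/5, 11/5, 21/5]
R3 ← R3 + (25/12)·R2: [0, 0, -169/12, -31/4]
R4 ← R4 − (2/3)·R2: [0, 0, 11/3, 3]
R4 ← R4 + (44/169)·R3: [0, 0, 0, 166/169]
Echelon form has 4 nonzero rows, so rank(B) = 4.
The column space has dimension equal to the rank: 4.

4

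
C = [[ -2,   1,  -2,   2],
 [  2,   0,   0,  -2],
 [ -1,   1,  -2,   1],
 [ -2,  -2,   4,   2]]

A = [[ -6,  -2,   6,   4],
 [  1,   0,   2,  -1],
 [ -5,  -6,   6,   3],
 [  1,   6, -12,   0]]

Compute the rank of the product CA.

2

First compute CA:
[[ 25,  28, -46, -15],
 [-14, -16,  36,   8],
 [ 18,  20, -28, -11],
 [ -8,  -8, -16,   6]]
Now row reduce the product.
R2 ← R2 + (14/25)·R1: [0, -8/25, 256/25, -2/5]
R3 ← R3 − (18/25)·R1: [0, -4/25, 128/25, -1/5]
R4 ← R4 + (8/25)·R1: [0, 24/25, -768/25, 6/5]
R3 ← R3 − (1/2)·R2: [0, 0, 0, 0]
R4 ← R4 + (3)·R2: [0, 0, 0, 0]
2 nonzero rows, so rank(CA) = 2.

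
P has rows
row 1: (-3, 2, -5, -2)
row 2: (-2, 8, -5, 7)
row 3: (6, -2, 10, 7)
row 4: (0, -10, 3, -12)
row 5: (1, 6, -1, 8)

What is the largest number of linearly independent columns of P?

3

Row reduce to echelon form.
R2 ← R2 − (2/3)·R1: [0, 20/3, -5/3, 25/3]
R3 ← R3 + (2)·R1: [0, 2, 0, 3]
R5 ← R5 + (1/3)·R1: [0, 20/3, -8/3, 22/3]
R3 ← R3 − (3/10)·R2: [0, 0, 1/2, 1/2]
R4 ← R4 + (3/2)·R2: [0, 0, 1/2, 1/2]
R5 ← R5 − R2: [0, 0, -1, -1]
R4 ← R4 − R3: [0, 0, 0, 0]
R5 ← R5 + (2)·R3: [0, 0, 0, 0]
Echelon form has 3 nonzero rows, so rank(P) = 3.
The rank gives the maximum number of linearly independent columns: 3.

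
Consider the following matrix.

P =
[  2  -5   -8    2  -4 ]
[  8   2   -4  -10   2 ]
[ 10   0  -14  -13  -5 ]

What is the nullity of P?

2

Row reduce to echelon form.
R2 ← R2 − (4)·R1: [0, 22, 28, -18, 18]
R3 ← R3 − (5)·R1: [0, 25, 26, -23, 15]
R3 ← R3 − (25/22)·R2: [0, 0, -64/11, -28/11, -60/11]
3 nonzero rows, so rank(P) = 3.
P has 5 columns; by rank–nullity, nullity = 5 − 3 = 2.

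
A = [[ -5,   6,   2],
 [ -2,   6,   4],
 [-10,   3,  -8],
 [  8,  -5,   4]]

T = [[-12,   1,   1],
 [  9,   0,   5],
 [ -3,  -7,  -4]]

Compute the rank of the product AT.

3

First compute AT:
[[108, -19,  17],
 [ 66, -30,  12],
 [171,  46,  37],
 [-153, -20, -33]]
Now row reduce the product.
R2 ← R2 − (11/18)·R1: [0, -331/18, 29/18]
R3 ← R3 − (19/12)·R1: [0, 913/12, 121/12]
R4 ← R4 + (17/12)·R1: [0, -563/12, -107/12]
R3 ← R3 + (2739/662)·R2: [0, 0, 5544/331]
R4 ← R4 − (1689/662)·R2: [0, 0, -4312/331]
R4 ← R4 + (7/9)·R3: [0, 0, 0]
3 nonzero rows, so rank(AT) = 3.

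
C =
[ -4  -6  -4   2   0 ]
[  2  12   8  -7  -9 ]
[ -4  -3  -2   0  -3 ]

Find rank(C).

2

Row reduce to echelon form.
R2 ← R2 + (1/2)·R1: [0, 9, 6, -6, -9]
R3 ← R3 − R1: [0, 3, 2, -2, -3]
R3 ← R3 − (1/3)·R2: [0, 0, 0, 0, 0]
Echelon form has 2 nonzero rows, so rank(C) = 2.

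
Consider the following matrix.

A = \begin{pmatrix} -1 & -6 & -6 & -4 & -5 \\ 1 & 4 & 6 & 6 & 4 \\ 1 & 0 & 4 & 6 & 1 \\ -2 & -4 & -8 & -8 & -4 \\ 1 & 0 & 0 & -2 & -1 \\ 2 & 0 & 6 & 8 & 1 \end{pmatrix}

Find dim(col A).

3

Row reduce to echelon form.
R2 ← R2 + R1: [0, -2, 0, 2, -1]
R3 ← R3 + R1: [0, -6, -2, 2, -4]
R4 ← R4 − (2)·R1: [0, 8, 4, 0, 6]
R5 ← R5 + R1: [0, -6, -6, -6, -6]
R6 ← R6 + (2)·R1: [0, -12, -6, 0, -9]
R3 ← R3 − (3)·R2: [0, 0, -2, -4, -1]
R4 ← R4 + (4)·R2: [0, 0, 4, 8, 2]
R5 ← R5 − (3)·R2: [0, 0, -6, -12, -3]
R6 ← R6 − (6)·R2: [0, 0, -6, -12, -3]
R4 ← R4 + (2)·R3: [0, 0, 0, 0, 0]
R5 ← R5 − (3)·R3: [0, 0, 0, 0, 0]
R6 ← R6 − (3)·R3: [0, 0, 0, 0, 0]
Echelon form has 3 nonzero rows, so rank(A) = 3.
The column space has dimension equal to the rank: 3.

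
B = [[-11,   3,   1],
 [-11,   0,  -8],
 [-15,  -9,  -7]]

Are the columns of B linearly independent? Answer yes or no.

Row reduce B to echelon form.
R2 ← R2 − R1: [0, -3, -9]
R3 ← R3 − (15/11)·R1: [0, -144/11, -92/11]
R3 ← R3 − (48/11)·R2: [0, 0, 340/11]
3 pivots among 3 columns.
Every column is a pivot column, so the columns are linearly independent.

yes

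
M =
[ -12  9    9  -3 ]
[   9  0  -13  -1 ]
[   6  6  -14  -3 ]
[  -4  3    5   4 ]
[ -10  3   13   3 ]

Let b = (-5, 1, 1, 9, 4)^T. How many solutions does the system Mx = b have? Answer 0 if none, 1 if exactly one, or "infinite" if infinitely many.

0

Row reduce the augmented matrix [M | b].
R2 ← R2 + (3/4)·R1: [0, 27/4, -25/4, -13/4, -11/4]
R3 ← R3 + (1/2)·R1: [0, 21/2, -19/2, -9/2, -3/2]
R4 ← R4 − (1/3)·R1: [0, 0, 2, 5, 32/3]
R5 ← R5 − (5/6)·R1: [0, -9/2, 11/2, 11/2, 49/6]
R3 ← R3 − (14/9)·R2: [0, 0, 2/9, 5/9, 25/9]
R5 ← R5 + (2/3)·R2: [0, 0, 4/3, 10/3, 19/3]
R4 ← R4 − (9)·R3: [0, 0, 0, 0, -43/3]
R5 ← R5 − (6)·R3: [0, 0, 0, 0, -31/3]
R5 ← R5 − (31/43)·R4: [0, 0, 0, 0, 0]
The echelon form has 4 nonzero rows; the last pivot sits in the augmented column, so rank(M) = 3 but rank([M|b]) = 4.
Since the ranks differ, the system is inconsistent.
It has no solutions.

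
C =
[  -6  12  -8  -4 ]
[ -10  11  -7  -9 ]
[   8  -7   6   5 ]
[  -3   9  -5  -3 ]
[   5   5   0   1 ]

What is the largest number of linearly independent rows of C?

3

Row reduce to echelon form.
R2 ← R2 − (5/3)·R1: [0, -9, 19/3, -7/3]
R3 ← R3 + (4/3)·R1: [0, 9, -14/3, -1/3]
R4 ← R4 − (1/2)·R1: [0, 3, -1, -1]
R5 ← R5 + (5/6)·R1: [0, 15, -20/3, -7/3]
R3 ← R3 + R2: [0, 0, 5/3, -8/3]
R4 ← R4 + (1/3)·R2: [0, 0, 10/9, -16/9]
R5 ← R5 + (5/3)·R2: [0, 0, 35/9, -56/9]
R4 ← R4 − (2/3)·R3: [0, 0, 0, 0]
R5 ← R5 − (7/3)·R3: [0, 0, 0, 0]
Echelon form has 3 nonzero rows, so rank(C) = 3.
The rank gives the maximum number of linearly independent rows: 3.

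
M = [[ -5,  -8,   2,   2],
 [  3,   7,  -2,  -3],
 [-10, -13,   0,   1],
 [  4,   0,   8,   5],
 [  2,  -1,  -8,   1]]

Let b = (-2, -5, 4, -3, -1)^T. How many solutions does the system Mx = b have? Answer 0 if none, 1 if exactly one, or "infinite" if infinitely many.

Row reduce the augmented matrix [M | b].
R2 ← R2 + (3/5)·R1: [0, 11/5, -4/5, -9/5, -31/5]
R3 ← R3 − (2)·R1: [0, 3, -4, -3, 8]
R4 ← R4 + (4/5)·R1: [0, -32/5, 48/5, 33/5, -23/5]
R5 ← R5 + (2/5)·R1: [0, -21/5, -36/5, 9/5, -9/5]
R3 ← R3 − (15/11)·R2: [0, 0, -32/11, -6/11, 181/11]
R4 ← R4 + (32/11)·R2: [0, 0, 80/11, 15/11, -249/11]
R5 ← R5 + (21/11)·R2: [0, 0, -96/11, -18/11, -150/11]
R4 ← R4 + (5/2)·R3: [0, 0, 0, 0, 37/2]
R5 ← R5 − (3)·R3: [0, 0, 0, 0, -63]
R5 ← R5 + (126/37)·R4: [0, 0, 0, 0, 0]
The echelon form has 4 nonzero rows; the last pivot sits in the augmented column, so rank(M) = 3 but rank([M|b]) = 4.
Since the ranks differ, the system is inconsistent.
It has no solutions.

0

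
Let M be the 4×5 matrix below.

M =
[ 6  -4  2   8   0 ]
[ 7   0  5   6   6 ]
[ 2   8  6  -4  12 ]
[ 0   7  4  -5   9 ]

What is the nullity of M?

Row reduce to echelon form.
R2 ← R2 − (7/6)·R1: [0, 14/3, 8/3, -10/3, 6]
R3 ← R3 − (1/3)·R1: [0, 28/3, 16/3, -20/3, 12]
R3 ← R3 − (2)·R2: [0, 0, 0, 0, 0]
R4 ← R4 − (3/2)·R2: [0, 0, 0, 0, 0]
2 nonzero rows, so rank(M) = 2.
M has 5 columns; by rank–nullity, nullity = 5 − 2 = 3.

3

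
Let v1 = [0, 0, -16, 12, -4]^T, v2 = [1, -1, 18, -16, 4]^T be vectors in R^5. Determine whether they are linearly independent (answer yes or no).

yes

Form the matrix with these vectors as rows and row reduce.
Swap R1 ↔ R2
2 nonzero rows, so the 2 vectors span a space of dimension 2.
Since 2 = 2, the vectors are linearly independent.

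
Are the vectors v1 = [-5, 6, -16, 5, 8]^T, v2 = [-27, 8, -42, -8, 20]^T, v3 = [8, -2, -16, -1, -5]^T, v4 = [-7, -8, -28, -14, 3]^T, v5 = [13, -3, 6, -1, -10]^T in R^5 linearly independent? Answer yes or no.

yes

Form the matrix with these vectors as rows and row reduce.
R2 ← R2 − (27/5)·R1: [0, -122/5, 222/5, -35, -116/5]
R3 ← R3 + (8/5)·R1: [0, 38/5, -208/5, 7, 39/5]
R4 ← R4 − (7/5)·R1: [0, -82/5, -28/5, -21, -41/5]
R5 ← R5 + (13/5)·R1: [0, 63/5, -178/5, 12, 54/5]
R3 ← R3 + (19/61)·R2: [0, 0, -1694/61, -238/61, 35/61]
R4 ← R4 − (41/61)·R2: [0, 0, -2162/61, 154/61, 451/61]
R5 ← R5 + (63/122)·R2: [0, 0, -773/61, -741/122, -72/61]
R4 ← R4 − (1081/847)·R3: [0, 0, 0, 908/121, 806/121]
R5 ← R5 − (773/1694)·R3: [0, 0, 0, -1039/242, -349/242]
R5 ← R5 + (1039/1816)·R4: [0, 0, 0, 0, 2151/908]
5 nonzero rows, so the 5 vectors span a space of dimension 5.
Since 5 = 5, the vectors are linearly independent.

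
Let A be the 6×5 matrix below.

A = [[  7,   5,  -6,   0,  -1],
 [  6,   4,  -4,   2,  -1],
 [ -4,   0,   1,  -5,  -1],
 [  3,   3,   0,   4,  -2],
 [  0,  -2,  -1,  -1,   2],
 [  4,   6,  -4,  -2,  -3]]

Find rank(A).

3

Row reduce to echelon form.
R2 ← R2 − (6/7)·R1: [0, -2/7, 8/7, 2, -1/7]
R3 ← R3 + (4/7)·R1: [0, 20/7, -17/7, -5, -11/7]
R4 ← R4 − (3/7)·R1: [0, 6/7, 18/7, 4, -11/7]
R6 ← R6 − (4/7)·R1: [0, 22/7, -4/7, -2, -17/7]
R3 ← R3 + (10)·R2: [0, 0, 9, 15, -3]
R4 ← R4 + (3)·R2: [0, 0, 6, 10, -2]
R5 ← R5 − (7)·R2: [0, 0, -9, -15, 3]
R6 ← R6 + (11)·R2: [0, 0, 12, 20, -4]
R4 ← R4 − (2/3)·R3: [0, 0, 0, 0, 0]
R5 ← R5 + R3: [0, 0, 0, 0, 0]
R6 ← R6 − (4/3)·R3: [0, 0, 0, 0, 0]
Echelon form has 3 nonzero rows, so rank(A) = 3.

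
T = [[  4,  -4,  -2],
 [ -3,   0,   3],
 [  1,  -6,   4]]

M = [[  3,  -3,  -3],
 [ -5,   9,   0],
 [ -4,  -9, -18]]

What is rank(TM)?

3

First compute TM:
[[ 40, -30,  24],
 [-21, -18, -45],
 [ 17, -93, -75]]
Now row reduce the product.
R2 ← R2 + (21/40)·R1: [0, -135/4, -162/5]
R3 ← R3 − (17/40)·R1: [0, -321/4, -426/5]
R3 ← R3 − (107/45)·R2: [0, 0, -204/25]
3 nonzero rows, so rank(TM) = 3.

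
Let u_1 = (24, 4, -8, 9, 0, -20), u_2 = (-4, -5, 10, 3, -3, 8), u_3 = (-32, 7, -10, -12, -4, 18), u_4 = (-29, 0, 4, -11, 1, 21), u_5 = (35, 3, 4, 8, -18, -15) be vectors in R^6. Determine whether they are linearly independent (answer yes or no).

yes

Form the matrix with these vectors as rows and row reduce.
R2 ← R2 + (1/6)·R1: [0, -13/3, 26/3, 9/2, -3, 14/3]
R3 ← R3 + (4/3)·R1: [0, 37/3, -62/3, 0, -4, -26/3]
R4 ← R4 + (29/24)·R1: [0, 29/6, -17/3, -1/8, 1, -19/6]
R5 ← R5 − (35/24)·R1: [0, -17/6, 47/3, -41/8, -18, 85/6]
R3 ← R3 + (37/13)·R2: [0, 0, 4, 333/26, -163/13, 60/13]
R4 ← R4 + (29/26)·R2: [0, 0, 4, 509/104, -61/26, 53/26]
R5 ← R5 − (17/26)·R2: [0, 0, 10, -839/104, -417/26, 289/26]
R4 ← R4 − R3: [0, 0, 0, -823/104, 265/26, -67/26]
R5 ← R5 − (5/2)·R3: [0, 0, 0, -4169/104, 199/13, -11/26]
R5 ← R5 − (4169/823)·R4: [0, 0, 0, 0, -59787/1646, 10395/823]
5 nonzero rows, so the 5 vectors span a space of dimension 5.
Since 5 = 5, the vectors are linearly independent.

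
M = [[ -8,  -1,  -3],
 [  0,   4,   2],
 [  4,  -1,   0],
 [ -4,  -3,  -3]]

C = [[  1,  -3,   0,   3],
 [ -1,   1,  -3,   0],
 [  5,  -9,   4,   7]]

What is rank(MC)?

3

First compute MC:
[[-22,  50,  -9, -45],
 [  6, -14,  -4,  14],
 [  5, -13,   3,  12],
 [-16,  36,  -3, -33]]
Now row reduce the product.
R2 ← R2 + (3/11)·R1: [0, -4/11, -71/11, 19/11]
R3 ← R3 + (5/22)·R1: [0, -18/11, 21/22, 39/22]
R4 ← R4 − (8/11)·R1: [0, -4/11, 39/11, -3/11]
R3 ← R3 − (9/2)·R2: [0, 0, 30, -6]
R4 ← R4 − R2: [0, 0, 10, -2]
R4 ← R4 − (1/3)·R3: [0, 0, 0, 0]
3 nonzero rows, so rank(MC) = 3.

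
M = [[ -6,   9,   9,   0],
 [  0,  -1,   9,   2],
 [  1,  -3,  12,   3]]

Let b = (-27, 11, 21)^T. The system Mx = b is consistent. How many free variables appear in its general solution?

2

Row reduce the augmented matrix [M | b].
R3 ← R3 + (1/6)·R1: [0, -3/2, 27/2, 3, 33/2]
R3 ← R3 − (3/2)·R2: [0, 0, 0, 0, 0]
The echelon form has 2 nonzero rows, and every pivot lies in the first 4 columns, so rank(M) = rank([M|b]) = 2.
The system is consistent.
Free variables = (unknowns) − (rank) = 4 − 2 = 2.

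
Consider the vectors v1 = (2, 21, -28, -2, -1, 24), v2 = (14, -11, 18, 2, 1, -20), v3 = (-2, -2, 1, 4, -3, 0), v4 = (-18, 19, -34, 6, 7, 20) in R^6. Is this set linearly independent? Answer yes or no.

Form the matrix with these vectors as rows and row reduce.
R2 ← R2 − (7)·R1: [0, -158, 214, 16, 8, -188]
R3 ← R3 + R1: [0, 19, -27, 2, -4, 24]
R4 ← R4 + (9)·R1: [0, 208, -286, -12, -2, 236]
R3 ← R3 + (19/158)·R2: [0, 0, -100/79, 310/79, -240/79, 110/79]
R4 ← R4 + (104/79)·R2: [0, 0, -338/79, 716/79, 674/79, -908/79]
R4 ← R4 − (169/50)·R3: [0, 0, 0, -21/5, 94/5, -81/5]
4 nonzero rows, so the 4 vectors span a space of dimension 4.
Since 4 = 4, the vectors are linearly independent.

yes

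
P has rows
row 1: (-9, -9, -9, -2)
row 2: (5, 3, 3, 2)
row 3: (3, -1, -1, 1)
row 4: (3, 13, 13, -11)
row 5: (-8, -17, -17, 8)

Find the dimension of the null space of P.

1

Row reduce to echelon form.
R2 ← R2 + (5/9)·R1: [0, -2, -2, 8/9]
R3 ← R3 + (1/3)·R1: [0, -4, -4, 1/3]
R4 ← R4 + (1/3)·R1: [0, 10, 10, -35/3]
R5 ← R5 − (8/9)·R1: [0, -9, -9, 88/9]
R3 ← R3 − (2)·R2: [0, 0, 0, -13/9]
R4 ← R4 + (5)·R2: [0, 0, 0, -65/9]
R5 ← R5 − (9/2)·R2: [0, 0, 0, 52/9]
R4 ← R4 − (5)·R3: [0, 0, 0, 0]
R5 ← R5 + (4)·R3: [0, 0, 0, 0]
3 nonzero rows, so rank(P) = 3.
P has 4 columns; by rank–nullity, nullity = 4 − 3 = 1.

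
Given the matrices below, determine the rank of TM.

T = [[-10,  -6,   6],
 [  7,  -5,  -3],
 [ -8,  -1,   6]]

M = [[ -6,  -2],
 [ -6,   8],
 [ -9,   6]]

2

First compute TM:
[[ 42,   8],
 [ 15, -72],
 [  0,  44]]
Now row reduce the product.
R2 ← R2 − (5/14)·R1: [0, -524/7]
R3 ← R3 + (77/131)·R2: [0, 0]
2 nonzero rows, so rank(TM) = 2.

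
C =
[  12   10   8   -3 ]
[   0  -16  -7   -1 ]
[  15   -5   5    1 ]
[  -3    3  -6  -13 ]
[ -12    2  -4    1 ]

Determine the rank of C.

Row reduce to echelon form.
R3 ← R3 − (5/4)·R1: [0, -35/2, -5, 19/4]
R4 ← R4 + (1/4)·R1: [0, 11/2, -4, -55/4]
R5 ← R5 + R1: [0, 12, 4, -2]
R3 ← R3 − (35/32)·R2: [0, 0, 85/32, 187/32]
R4 ← R4 + (11/32)·R2: [0, 0, -205/32, -451/32]
R5 ← R5 + (3/4)·R2: [0, 0, -5/4, -11/4]
R4 ← R4 + (41/17)·R3: [0, 0, 0, 0]
R5 ← R5 + (8/17)·R3: [0, 0, 0, 0]
Echelon form has 3 nonzero rows, so rank(C) = 3.

3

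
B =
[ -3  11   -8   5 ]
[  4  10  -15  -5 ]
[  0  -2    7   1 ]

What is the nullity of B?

Row reduce to echelon form.
R2 ← R2 + (4/3)·R1: [0, 74/3, -77/3, 5/3]
R3 ← R3 + (3/37)·R2: [0, 0, 182/37, 42/37]
3 nonzero rows, so rank(B) = 3.
B has 4 columns; by rank–nullity, nullity = 4 − 3 = 1.

1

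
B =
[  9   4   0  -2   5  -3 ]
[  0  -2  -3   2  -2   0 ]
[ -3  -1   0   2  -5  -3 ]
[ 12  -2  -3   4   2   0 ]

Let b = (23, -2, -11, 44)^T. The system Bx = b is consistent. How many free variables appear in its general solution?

Row reduce the augmented matrix [B | b].
R3 ← R3 + (1/3)·R1: [0, 1/3, 0, 4/3, -10/3, -4, -10/3]
R4 ← R4 − (4/3)·R1: [0, -22/3, -3, 20/3, -14/3, 4, 40/3]
R3 ← R3 + (1/6)·R2: [0, 0, -1/2, 5/3, -11/3, -4, -11/3]
R4 ← R4 − (11/3)·R2: [0, 0, 8, -2/3, 8/3, 4, 62/3]
R4 ← R4 + (16)·R3: [0, 0, 0, 26, -56, -60, -38]
The echelon form has 4 nonzero rows, and every pivot lies in the first 6 columns, so rank(B) = rank([B|b]) = 4.
The system is consistent.
Free variables = (unknowns) − (rank) = 6 − 4 = 2.

2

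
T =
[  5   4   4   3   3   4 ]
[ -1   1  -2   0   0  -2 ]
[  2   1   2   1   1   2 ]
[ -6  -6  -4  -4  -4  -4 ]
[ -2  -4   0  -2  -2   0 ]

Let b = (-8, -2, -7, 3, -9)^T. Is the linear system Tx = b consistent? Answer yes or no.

no

Row reduce the augmented matrix [T | b].
R2 ← R2 + (1/5)·R1: [0, 9/5, -6/5, 3/5, 3/5, -6/5, -18/5]
R3 ← R3 − (2/5)·R1: [0, -3/5, 2/5, -1/5, -1/5, 2/5, -19/5]
R4 ← R4 + (6/5)·R1: [0, -6/5, 4/5, -2/5, -2/5, 4/5, -33/5]
R5 ← R5 + (2/5)·R1: [0, -12/5, 8/5, -4/5, -4/5, 8/5, -61/5]
R3 ← R3 + (1/3)·R2: [0, 0, 0, 0, 0, 0, -5]
R4 ← R4 + (2/3)·R2: [0, 0, 0, 0, 0, 0, -9]
R5 ← R5 + (4/3)·R2: [0, 0, 0, 0, 0, 0, -17]
R4 ← R4 − (9/5)·R3: [0, 0, 0, 0, 0, 0, 0]
R5 ← R5 − (17/5)·R3: [0, 0, 0, 0, 0, 0, 0]
The echelon form has 3 nonzero rows; the last pivot sits in the augmented column, so rank(T) = 2 but rank([T|b]) = 3.
Since the ranks differ, the system is inconsistent.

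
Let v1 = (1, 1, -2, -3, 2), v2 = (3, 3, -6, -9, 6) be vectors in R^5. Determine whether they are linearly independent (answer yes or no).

no

Form the matrix with these vectors as rows and row reduce.
R2 ← R2 − (3)·R1: [0, 0, 0, 0, 0]
1 nonzero row, so the 2 vectors span a space of dimension 1.
Since 1 < 2, the vectors are linearly dependent.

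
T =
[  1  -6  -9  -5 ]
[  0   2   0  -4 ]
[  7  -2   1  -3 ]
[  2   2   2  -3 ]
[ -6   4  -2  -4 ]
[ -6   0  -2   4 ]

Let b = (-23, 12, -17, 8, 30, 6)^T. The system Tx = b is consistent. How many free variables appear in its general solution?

1

Row reduce the augmented matrix [T | b].
R3 ← R3 − (7)·R1: [0, 40, 64, 32, 144]
R4 ← R4 − (2)·R1: [0, 14, 20, 7, 54]
R5 ← R5 + (6)·R1: [0, -32, -56, -34, -108]
R6 ← R6 + (6)·R1: [0, -36, -56, -26, -132]
R3 ← R3 − (20)·R2: [0, 0, 64, 112, -96]
R4 ← R4 − (7)·R2: [0, 0, 20, 35, -30]
R5 ← R5 + (16)·R2: [0, 0, -56, -98, 84]
R6 ← R6 + (18)·R2: [0, 0, -56, -98, 84]
R4 ← R4 − (5/16)·R3: [0, 0, 0, 0, 0]
R5 ← R5 + (7/8)·R3: [0, 0, 0, 0, 0]
R6 ← R6 + (7/8)·R3: [0, 0, 0, 0, 0]
The echelon form has 3 nonzero rows, and every pivot lies in the first 4 columns, so rank(T) = rank([T|b]) = 3.
The system is consistent.
Free variables = (unknowns) − (rank) = 4 − 3 = 1.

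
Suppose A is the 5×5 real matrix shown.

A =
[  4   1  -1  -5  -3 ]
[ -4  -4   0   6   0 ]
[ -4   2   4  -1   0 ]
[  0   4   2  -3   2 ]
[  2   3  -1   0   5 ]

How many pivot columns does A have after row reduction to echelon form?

3

Row reduce to echelon form.
R2 ← R2 + R1: [0, -3, -1, 1, -3]
R3 ← R3 + R1: [0, 3, 3, -6, -3]
R5 ← R5 − (1/2)·R1: [0, 5/2, -1/2, 5/2, 13/2]
R3 ← R3 + R2: [0, 0, 2, -5, -6]
R4 ← R4 + (4/3)·R2: [0, 0, 2/3, -5/3, -2]
R5 ← R5 + (5/6)·R2: [0, 0, -4/3, 10/3, 4]
R4 ← R4 − (1/3)·R3: [0, 0, 0, 0, 0]
R5 ← R5 + (2/3)·R3: [0, 0, 0, 0, 0]
Echelon form has 3 nonzero rows, so rank(A) = 3.
Each nonzero row contributes one pivot column: 3 pivot columns.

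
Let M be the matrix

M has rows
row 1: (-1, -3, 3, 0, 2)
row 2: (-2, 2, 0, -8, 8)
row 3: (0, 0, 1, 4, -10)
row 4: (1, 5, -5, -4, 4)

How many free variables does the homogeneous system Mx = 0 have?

Row reduce to echelon form.
R2 ← R2 − (2)·R1: [0, 8, -6, -8, 4]
R4 ← R4 + R1: [0, 2, -2, -4, 6]
R4 ← R4 − (1/4)·R2: [0, 0, -1/2, -2, 5]
R4 ← R4 + (1/2)·R3: [0, 0, 0, 0, 0]
3 nonzero rows, so rank(M) = 3.
M has 5 columns; by rank–nullity, nullity = 5 − 3 = 2.

2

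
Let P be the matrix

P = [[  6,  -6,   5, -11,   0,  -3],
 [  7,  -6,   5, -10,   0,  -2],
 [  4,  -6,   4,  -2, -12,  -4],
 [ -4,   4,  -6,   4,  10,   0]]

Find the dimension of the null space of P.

Row reduce to echelon form.
R2 ← R2 − (7/6)·R1: [0, 1, -5/6, 17/6, 0, 3/2]
R3 ← R3 − (2/3)·R1: [0, -2, 2/3, 16/3, -12, -2]
R4 ← R4 + (2/3)·R1: [0, 0, -8/3, -10/3, 10, -2]
R3 ← R3 + (2)·R2: [0, 0, -1, 11, -12, 1]
R4 ← R4 − (8/3)·R3: [0, 0, 0, -98/3, 42, -14/3]
4 nonzero rows, so rank(P) = 4.
P has 6 columns; by rank–nullity, nullity = 6 − 4 = 2.

2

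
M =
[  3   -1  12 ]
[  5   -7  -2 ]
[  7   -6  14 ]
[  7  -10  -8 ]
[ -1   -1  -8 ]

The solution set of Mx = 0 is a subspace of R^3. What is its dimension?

0

Row reduce to echelon form.
R2 ← R2 − (5/3)·R1: [0, -16/3, -22]
R3 ← R3 − (7/3)·R1: [0, -11/3, -14]
R4 ← R4 − (7/3)·R1: [0, -23/3, -36]
R5 ← R5 + (1/3)·R1: [0, -4/3, -4]
R3 ← R3 − (11/16)·R2: [0, 0, 9/8]
R4 ← R4 − (23/16)·R2: [0, 0, -35/8]
R5 ← R5 − (1/4)·R2: [0, 0, 3/2]
R4 ← R4 + (35/9)·R3: [0, 0, 0]
R5 ← R5 − (4/3)·R3: [0, 0, 0]
3 nonzero rows, so rank(M) = 3.
M has 3 columns; by rank–nullity, nullity = 3 − 3 = 0.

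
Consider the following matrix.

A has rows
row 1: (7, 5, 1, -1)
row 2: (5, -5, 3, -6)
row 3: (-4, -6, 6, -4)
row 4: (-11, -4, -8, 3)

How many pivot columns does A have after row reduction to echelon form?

Row reduce to echelon form.
R2 ← R2 − (5/7)·R1: [0, -60/7, 16/7, -37/7]
R3 ← R3 + (4/7)·R1: [0, -22/7, 46/7, -32/7]
R4 ← R4 + (11/7)·R1: [0, 27/7, -45/7, 10/7]
R3 ← R3 − (11/30)·R2: [0, 0, 86/15, -79/30]
R4 ← R4 + (9/20)·R2: [0, 0, -27/5, -19/20]
R4 ← R4 + (81/86)·R3: [0, 0, 0, -295/86]
Echelon form has 4 nonzero rows, so rank(A) = 4.
Each nonzero row contributes one pivot column: 4 pivot columns.

4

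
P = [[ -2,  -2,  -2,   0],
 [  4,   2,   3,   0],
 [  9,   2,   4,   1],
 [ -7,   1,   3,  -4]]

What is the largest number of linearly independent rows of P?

3

Row reduce to echelon form.
R2 ← R2 + (2)·R1: [0, -2, -1, 0]
R3 ← R3 + (9/2)·R1: [0, -7, -5, 1]
R4 ← R4 − (7/2)·R1: [0, 8, 10, -4]
R3 ← R3 − (7/2)·R2: [0, 0, -3/2, 1]
R4 ← R4 + (4)·R2: [0, 0, 6, -4]
R4 ← R4 + (4)·R3: [0, 0, 0, 0]
Echelon form has 3 nonzero rows, so rank(P) = 3.
The rank gives the maximum number of linearly independent rows: 3.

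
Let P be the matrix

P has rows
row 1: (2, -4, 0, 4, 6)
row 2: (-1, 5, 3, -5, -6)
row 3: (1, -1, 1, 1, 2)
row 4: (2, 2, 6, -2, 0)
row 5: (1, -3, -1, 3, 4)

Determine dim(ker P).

Row reduce to echelon form.
R2 ← R2 + (1/2)·R1: [0, 3, 3, -3, -3]
R3 ← R3 − (1/2)·R1: [0, 1, 1, -1, -1]
R4 ← R4 − R1: [0, 6, 6, -6, -6]
R5 ← R5 − (1/2)·R1: [0, -1, -1, 1, 1]
R3 ← R3 − (1/3)·R2: [0, 0, 0, 0, 0]
R4 ← R4 − (2)·R2: [0, 0, 0, 0, 0]
R5 ← R5 + (1/3)·R2: [0, 0, 0, 0, 0]
2 nonzero rows, so rank(P) = 2.
P has 5 columns; by rank–nullity, nullity = 5 − 2 = 3.

3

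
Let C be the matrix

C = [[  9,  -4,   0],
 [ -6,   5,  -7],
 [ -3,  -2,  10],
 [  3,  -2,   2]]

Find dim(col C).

Row reduce to echelon form.
R2 ← R2 + (2/3)·R1: [0, 7/3, -7]
R3 ← R3 + (1/3)·R1: [0, -10/3, 10]
R4 ← R4 − (1/3)·R1: [0, -2/3, 2]
R3 ← R3 + (10/7)·R2: [0, 0, 0]
R4 ← R4 + (2/7)·R2: [0, 0, 0]
Echelon form has 2 nonzero rows, so rank(C) = 2.
The column space has dimension equal to the rank: 2.

2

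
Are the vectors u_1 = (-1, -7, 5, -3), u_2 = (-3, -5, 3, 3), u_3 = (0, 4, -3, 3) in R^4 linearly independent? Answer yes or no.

Form the matrix with these vectors as rows and row reduce.
R2 ← R2 − (3)·R1: [0, 16, -12, 12]
R3 ← R3 − (1/4)·R2: [0, 0, 0, 0]
2 nonzero rows, so the 3 vectors span a space of dimension 2.
Since 2 < 3, the vectors are linearly dependent.

no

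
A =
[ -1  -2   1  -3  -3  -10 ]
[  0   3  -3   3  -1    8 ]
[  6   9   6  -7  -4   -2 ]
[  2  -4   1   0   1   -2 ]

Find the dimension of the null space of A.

Row reduce to echelon form.
R3 ← R3 + (6)·R1: [0, -3, 12, -25, -22, -62]
R4 ← R4 + (2)·R1: [0, -8, 3, -6, -5, -22]
R3 ← R3 + R2: [0, 0, 9, -22, -23, -54]
R4 ← R4 + (8/3)·R2: [0, 0, -5, 2, -23/3, -2/3]
R4 ← R4 + (5/9)·R3: [0, 0, 0, -92/9, -184/9, -92/3]
4 nonzero rows, so rank(A) = 4.
A has 6 columns; by rank–nullity, nullity = 6 − 4 = 2.

2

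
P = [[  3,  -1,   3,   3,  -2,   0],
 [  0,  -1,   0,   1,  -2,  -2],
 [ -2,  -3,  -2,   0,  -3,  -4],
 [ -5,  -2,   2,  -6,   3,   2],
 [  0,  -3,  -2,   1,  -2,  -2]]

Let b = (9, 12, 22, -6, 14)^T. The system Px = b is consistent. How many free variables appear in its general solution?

Row reduce the augmented matrix [P | b].
R3 ← R3 + (2/3)·R1: [0, -11/3, 0, 2, -13/3, -4, 28]
R4 ← R4 + (5/3)·R1: [0, -11/3, 7, -1, -1/3, 2, 9]
R3 ← R3 − (11/3)·R2: [0, 0, 0, -5/3, 3, 10/3, -16]
R4 ← R4 − (11/3)·R2: [0, 0, 7, -14/3, 7, 28/3, -35]
R5 ← R5 − (3)·R2: [0, 0, -2, -2, 4, 4, -22]
Swap R3 ↔ R4
R5 ← R5 + (2/7)·R3: [0, 0, 0, -10/3, 6, 20/3, -32]
R5 ← R5 − (2)·R4: [0, 0, 0, 0, 0, 0, 0]
The echelon form has 4 nonzero rows, and every pivot lies in the first 6 columns, so rank(P) = rank([P|b]) = 4.
The system is consistent.
Free variables = (unknowns) − (rank) = 6 − 4 = 2.

2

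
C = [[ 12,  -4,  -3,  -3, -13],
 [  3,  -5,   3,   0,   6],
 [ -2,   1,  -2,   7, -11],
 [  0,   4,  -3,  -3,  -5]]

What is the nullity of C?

Row reduce to echelon form.
R2 ← R2 − (1/4)·R1: [0, -4, 15/4, 3/4, 37/4]
R3 ← R3 + (1/6)·R1: [0, 1/3, -5/2, 13/2, -79/6]
R3 ← R3 + (1/12)·R2: [0, 0, -35/16, 105/16, -595/48]
R4 ← R4 + R2: [0, 0, 3/4, -9/4, 17/4]
R4 ← R4 + (12/35)·R3: [0, 0, 0, 0, 0]
3 nonzero rows, so rank(C) = 3.
C has 5 columns; by rank–nullity, nullity = 5 − 3 = 2.

2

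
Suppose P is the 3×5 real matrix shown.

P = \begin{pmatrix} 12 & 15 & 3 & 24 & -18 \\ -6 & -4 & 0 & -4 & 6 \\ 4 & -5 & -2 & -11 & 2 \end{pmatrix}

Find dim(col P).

Row reduce to echelon form.
R2 ← R2 + (1/2)·R1: [0, 7/2, 3/2, 8, -3]
R3 ← R3 − (1/3)·R1: [0, -10, -3, -19, 8]
R3 ← R3 + (20/7)·R2: [0, 0, 9/7, 27/7, -4/7]
Echelon form has 3 nonzero rows, so rank(P) = 3.
The column space has dimension equal to the rank: 3.

3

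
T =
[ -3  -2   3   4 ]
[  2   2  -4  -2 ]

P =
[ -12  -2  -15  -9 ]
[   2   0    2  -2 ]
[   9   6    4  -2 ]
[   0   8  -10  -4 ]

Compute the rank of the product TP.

2

First compute TP:
[[ 59,  56,  13,   9],
 [-56, -44, -22,  -6]]
Now row reduce the product.
R2 ← R2 + (56/59)·R1: [0, 540/59, -570/59, 150/59]
2 nonzero rows, so rank(TP) = 2.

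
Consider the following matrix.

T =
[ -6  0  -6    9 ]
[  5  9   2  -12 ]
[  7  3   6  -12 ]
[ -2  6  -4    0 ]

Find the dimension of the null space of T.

Row reduce to echelon form.
R2 ← R2 + (5/6)·R1: [0, 9, -3, -9/2]
R3 ← R3 + (7/6)·R1: [0, 3, -1, -3/2]
R4 ← R4 − (1/3)·R1: [0, 6, -2, -3]
R3 ← R3 − (1/3)·R2: [0, 0, 0, 0]
R4 ← R4 − (2/3)·R2: [0, 0, 0, 0]
2 nonzero rows, so rank(T) = 2.
T has 4 columns; by rank–nullity, nullity = 4 − 2 = 2.

2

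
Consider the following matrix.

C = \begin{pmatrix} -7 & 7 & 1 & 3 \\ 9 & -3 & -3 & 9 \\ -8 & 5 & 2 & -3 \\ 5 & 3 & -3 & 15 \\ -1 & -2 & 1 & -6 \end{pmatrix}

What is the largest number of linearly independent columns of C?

2

Row reduce to echelon form.
R2 ← R2 + (9/7)·R1: [0, 6, -12/7, 90/7]
R3 ← R3 − (8/7)·R1: [0, -3, 6/7, -45/7]
R4 ← R4 + (5/7)·R1: [0, 8, -16/7, 120/7]
R5 ← R5 − (1/7)·R1: [0, -3, 6/7, -45/7]
R3 ← R3 + (1/2)·R2: [0, 0, 0, 0]
R4 ← R4 − (4/3)·R2: [0, 0, 0, 0]
R5 ← R5 + (1/2)·R2: [0, 0, 0, 0]
Echelon form has 2 nonzero rows, so rank(C) = 2.
The rank gives the maximum number of linearly independent columns: 2.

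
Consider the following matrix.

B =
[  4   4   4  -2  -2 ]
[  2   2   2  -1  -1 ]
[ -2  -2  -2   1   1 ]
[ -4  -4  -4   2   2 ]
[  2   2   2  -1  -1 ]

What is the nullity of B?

4

Row reduce to echelon form.
R2 ← R2 − (1/2)·R1: [0, 0, 0, 0, 0]
R3 ← R3 + (1/2)·R1: [0, 0, 0, 0, 0]
R4 ← R4 + R1: [0, 0, 0, 0, 0]
R5 ← R5 − (1/2)·R1: [0, 0, 0, 0, 0]
1 nonzero row, so rank(B) = 1.
B has 5 columns; by rank–nullity, nullity = 5 − 1 = 4.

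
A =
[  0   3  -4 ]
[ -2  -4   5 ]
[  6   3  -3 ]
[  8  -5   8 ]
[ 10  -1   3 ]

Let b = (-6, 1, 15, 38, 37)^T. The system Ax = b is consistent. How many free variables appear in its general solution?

Row reduce the augmented matrix [A | b].
Swap R1 ↔ R2
R3 ← R3 + (3)·R1: [0, -9, 12, 18]
R4 ← R4 + (4)·R1: [0, -21, 28, 42]
R5 ← R5 + (5)·R1: [0, -21, 28, 42]
R3 ← R3 + (3)·R2: [0, 0, 0, 0]
R4 ← R4 + (7)·R2: [0, 0, 0, 0]
R5 ← R5 + (7)·R2: [0, 0, 0, 0]
The echelon form has 2 nonzero rows, and every pivot lies in the first 3 columns, so rank(A) = rank([A|b]) = 2.
The system is consistent.
Free variables = (unknowns) − (rank) = 3 − 2 = 1.

1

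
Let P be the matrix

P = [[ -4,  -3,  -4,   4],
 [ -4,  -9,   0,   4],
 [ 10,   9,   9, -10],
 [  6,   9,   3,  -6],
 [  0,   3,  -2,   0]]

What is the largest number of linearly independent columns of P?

2

Row reduce to echelon form.
R2 ← R2 − R1: [0, -6, 4, 0]
R3 ← R3 + (5/2)·R1: [0, 3/2, -1, 0]
R4 ← R4 + (3/2)·R1: [0, 9/2, -3, 0]
R3 ← R3 + (1/4)·R2: [0, 0, 0, 0]
R4 ← R4 + (3/4)·R2: [0, 0, 0, 0]
R5 ← R5 + (1/2)·R2: [0, 0, 0, 0]
Echelon form has 2 nonzero rows, so rank(P) = 2.
The rank gives the maximum number of linearly independent columns: 2.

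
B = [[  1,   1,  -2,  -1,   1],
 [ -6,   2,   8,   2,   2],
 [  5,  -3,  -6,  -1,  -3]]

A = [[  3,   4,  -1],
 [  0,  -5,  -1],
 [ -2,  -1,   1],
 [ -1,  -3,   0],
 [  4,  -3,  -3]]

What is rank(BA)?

2

First compute BA:
[[ 12,   1,  -7],
 [-28, -54,   6],
 [ 16,  53,   1]]
Now row reduce the product.
R2 ← R2 + (7/3)·R1: [0, -155/3, -31/3]
R3 ← R3 − (4/3)·R1: [0, 155/3, 31/3]
R3 ← R3 + R2: [0, 0, 0]
2 nonzero rows, so rank(BA) = 2.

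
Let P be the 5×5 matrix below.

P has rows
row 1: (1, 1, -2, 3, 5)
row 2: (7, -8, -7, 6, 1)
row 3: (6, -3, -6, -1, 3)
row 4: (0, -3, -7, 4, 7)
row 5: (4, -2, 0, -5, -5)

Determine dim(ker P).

1

Row reduce to echelon form.
R2 ← R2 − (7)·R1: [0, -15, 7, -15, -34]
R3 ← R3 − (6)·R1: [0, -9, 6, -19, -27]
R5 ← R5 − (4)·R1: [0, -6, 8, -17, -25]
R3 ← R3 − (3/5)·R2: [0, 0, 9/5, -10, -33/5]
R4 ← R4 − (1/5)·R2: [0, 0, -42/5, 7, 69/5]
R5 ← R5 − (2/5)·R2: [0, 0, 26/5, -11, -57/5]
R4 ← R4 + (14/3)·R3: [0, 0, 0, -119/3, -17]
R5 ← R5 − (26/9)·R3: [0, 0, 0, 161/9, 23/3]
R5 ← R5 + (23/51)·R4: [0, 0, 0, 0, 0]
4 nonzero rows, so rank(P) = 4.
P has 5 columns; by rank–nullity, nullity = 5 − 4 = 1.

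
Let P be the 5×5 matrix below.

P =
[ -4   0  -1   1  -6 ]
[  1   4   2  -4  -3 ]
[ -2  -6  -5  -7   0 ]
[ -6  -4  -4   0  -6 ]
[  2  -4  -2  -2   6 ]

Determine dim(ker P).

2

Row reduce to echelon form.
R2 ← R2 + (1/4)·R1: [0, 4, 7/4, -15/4, -9/2]
R3 ← R3 − (1/2)·R1: [0, -6, -9/2, -15/2, 3]
R4 ← R4 − (3/2)·R1: [0, -4, -5/2, -3/2, 3]
R5 ← R5 + (1/2)·R1: [0, -4, -5/2, -3/2, 3]
R3 ← R3 + (3/2)·R2: [0, 0, -15/8, -105/8, -15/4]
R4 ← R4 + R2: [0, 0, -3/4, -21/4, -3/2]
R5 ← R5 + R2: [0, 0, -3/4, -21/4, -3/2]
R4 ← R4 − (2/5)·R3: [0, 0, 0, 0, 0]
R5 ← R5 − (2/5)·R3: [0, 0, 0, 0, 0]
3 nonzero rows, so rank(P) = 3.
P has 5 columns; by rank–nullity, nullity = 5 − 3 = 2.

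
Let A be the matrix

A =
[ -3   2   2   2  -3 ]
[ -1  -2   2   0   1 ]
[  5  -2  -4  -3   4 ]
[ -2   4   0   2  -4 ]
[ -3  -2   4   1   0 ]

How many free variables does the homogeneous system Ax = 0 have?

Row reduce to echelon form.
R2 ← R2 − (1/3)·R1: [0, -8/3, 4/3, -2/3, 2]
R3 ← R3 + (5/3)·R1: [0, 4/3, -2/3, 1/3, -1]
R4 ← R4 − (2/3)·R1: [0, 8/3, -4/3, 2/3, -2]
R5 ← R5 − R1: [0, -4, 2, -1, 3]
R3 ← R3 + (1/2)·R2: [0, 0, 0, 0, 0]
R4 ← R4 + R2: [0, 0, 0, 0, 0]
R5 ← R5 − (3/2)·R2: [0, 0, 0, 0, 0]
2 nonzero rows, so rank(A) = 2.
A has 5 columns; by rank–nullity, nullity = 5 − 2 = 3.

3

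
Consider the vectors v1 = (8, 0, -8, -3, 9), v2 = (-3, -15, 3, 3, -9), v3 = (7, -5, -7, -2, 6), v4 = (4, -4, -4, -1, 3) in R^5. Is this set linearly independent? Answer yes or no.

Form the matrix with these vectors as rows and row reduce.
R2 ← R2 + (3/8)·R1: [0, -15, 0, 15/8, -45/8]
R3 ← R3 − (7/8)·R1: [0, -5, 0, 5/8, -15/8]
R4 ← R4 − (1/2)·R1: [0, -4, 0, 1/2, -3/2]
R3 ← R3 − (1/3)·R2: [0, 0, 0, 0, 0]
R4 ← R4 − (4/15)·R2: [0, 0, 0, 0, 0]
2 nonzero rows, so the 4 vectors span a space of dimension 2.
Since 2 < 4, the vectors are linearly dependent.

no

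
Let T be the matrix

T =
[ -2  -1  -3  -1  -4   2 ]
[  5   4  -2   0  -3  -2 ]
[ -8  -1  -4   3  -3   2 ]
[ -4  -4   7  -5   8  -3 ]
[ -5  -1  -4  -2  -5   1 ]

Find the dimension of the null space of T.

2

Row reduce to echelon form.
R2 ← R2 + (5/2)·R1: [0, 3/2, -19/2, -5/2, -13, 3]
R3 ← R3 − (4)·R1: [0, 3, 8, 7, 13, -6]
R4 ← R4 − (2)·R1: [0, -2, 13, -3, 16, -7]
R5 ← R5 − (5/2)·R1: [0, 3/2, 7/2, 1/2, 5, -4]
R3 ← R3 − (2)·R2: [0, 0, 27, 12, 39, -12]
R4 ← R4 + (4/3)·R2: [0, 0, 1/3, -19/3, -4/3, -3]
R5 ← R5 − R2: [0, 0, 13, 3, 18, -7]
R4 ← R4 − (1/81)·R3: [0, 0, 0, -175/27, -49/27, -77/27]
R5 ← R5 − (13/27)·R3: [0, 0, 0, -25/9, -7/9, -11/9]
R5 ← R5 − (3/7)·R4: [0, 0, 0, 0, 0, 0]
4 nonzero rows, so rank(T) = 4.
T has 6 columns; by rank–nullity, nullity = 6 − 4 = 2.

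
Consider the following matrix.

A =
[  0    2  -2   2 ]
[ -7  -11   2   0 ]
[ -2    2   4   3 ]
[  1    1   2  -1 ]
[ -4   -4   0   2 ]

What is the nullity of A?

1

Row reduce to echelon form.
Swap R1 ↔ R2
R3 ← R3 − (2/7)·R1: [0, 36/7, 24/7, 3]
R4 ← R4 + (1/7)·R1: [0, -4/7, 16/7, -1]
R5 ← R5 − (4/7)·R1: [0, 16/7, -8/7, 2]
R3 ← R3 − (18/7)·R2: [0, 0, 60/7, -15/7]
R4 ← R4 + (2/7)·R2: [0, 0, 12/7, -3/7]
R5 ← R5 − (8/7)·R2: [0, 0, 8/7, -2/7]
R4 ← R4 − (1/5)·R3: [0, 0, 0, 0]
R5 ← R5 − (2/15)·R3: [0, 0, 0, 0]
3 nonzero rows, so rank(A) = 3.
A has 4 columns; by rank–nullity, nullity = 4 − 3 = 1.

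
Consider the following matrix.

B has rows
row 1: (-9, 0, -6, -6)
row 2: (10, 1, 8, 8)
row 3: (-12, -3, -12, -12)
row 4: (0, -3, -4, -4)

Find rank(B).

2

Row reduce to echelon form.
R2 ← R2 + (10/9)·R1: [0, 1, 4/3, 4/3]
R3 ← R3 − (4/3)·R1: [0, -3, -4, -4]
R3 ← R3 + (3)·R2: [0, 0, 0, 0]
R4 ← R4 + (3)·R2: [0, 0, 0, 0]
Echelon form has 2 nonzero rows, so rank(B) = 2.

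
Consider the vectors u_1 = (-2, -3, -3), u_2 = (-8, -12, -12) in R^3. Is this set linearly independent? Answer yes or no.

no

Form the matrix with these vectors as rows and row reduce.
R2 ← R2 − (4)·R1: [0, 0, 0]
1 nonzero row, so the 2 vectors span a space of dimension 1.
Since 1 < 2, the vectors are linearly dependent.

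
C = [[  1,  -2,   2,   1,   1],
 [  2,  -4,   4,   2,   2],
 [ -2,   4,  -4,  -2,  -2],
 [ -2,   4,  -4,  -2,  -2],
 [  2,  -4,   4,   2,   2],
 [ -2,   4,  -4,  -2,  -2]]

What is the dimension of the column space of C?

1

Row reduce to echelon form.
R2 ← R2 − (2)·R1: [0, 0, 0, 0, 0]
R3 ← R3 + (2)·R1: [0, 0, 0, 0, 0]
R4 ← R4 + (2)·R1: [0, 0, 0, 0, 0]
R5 ← R5 − (2)·R1: [0, 0, 0, 0, 0]
R6 ← R6 + (2)·R1: [0, 0, 0, 0, 0]
Echelon form has 1 nonzero row, so rank(C) = 1.
The column space has dimension equal to the rank: 1.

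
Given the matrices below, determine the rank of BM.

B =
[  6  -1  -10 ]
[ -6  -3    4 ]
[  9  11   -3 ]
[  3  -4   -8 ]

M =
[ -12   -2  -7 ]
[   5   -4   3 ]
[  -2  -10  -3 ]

First compute BM:
[[-57,  92, -15],
 [ 49, -16,  21],
 [-47, -32, -21],
 [-40,  90,  -9]]
Now row reduce the product.
R2 ← R2 + (49/57)·R1: [0, 3596/57, 154/19]
R3 ← R3 − (47/57)·R1: [0, -6148/57, -164/19]
R4 ← R4 − (40/57)·R1: [0, 1450/57, 29/19]
R3 ← R3 + (53/31)·R2: [0, 0, 162/31]
R4 ← R4 − (25/62)·R2: [0, 0, -54/31]
R4 ← R4 + (1/3)·R3: [0, 0, 0]
3 nonzero rows, so rank(BM) = 3.

3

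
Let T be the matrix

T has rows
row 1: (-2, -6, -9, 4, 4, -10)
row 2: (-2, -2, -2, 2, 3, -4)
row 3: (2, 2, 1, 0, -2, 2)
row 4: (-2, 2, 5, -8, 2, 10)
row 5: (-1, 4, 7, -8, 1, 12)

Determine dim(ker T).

Row reduce to echelon form.
R2 ← R2 − R1: [0, 4, 7, -2, -1, 6]
R3 ← R3 + R1: [0, -4, -8, 4, 2, -8]
R4 ← R4 − R1: [0, 8, 14, -12, -2, 20]
R5 ← R5 − (1/2)·R1: [0, 7, 23/2, -10, -1, 17]
R3 ← R3 + R2: [0, 0, -1, 2, 1, -2]
R4 ← R4 − (2)·R2: [0, 0, 0, -8, 0, 8]
R5 ← R5 − (7/4)·R2: [0, 0, -3/4, -13/2, 3/4, 13/2]
R5 ← R5 − (3/4)·R3: [0, 0, 0, -8, 0, 8]
R5 ← R5 − R4: [0, 0, 0, 0, 0, 0]
4 nonzero rows, so rank(T) = 4.
T has 6 columns; by rank–nullity, nullity = 6 − 4 = 2.

2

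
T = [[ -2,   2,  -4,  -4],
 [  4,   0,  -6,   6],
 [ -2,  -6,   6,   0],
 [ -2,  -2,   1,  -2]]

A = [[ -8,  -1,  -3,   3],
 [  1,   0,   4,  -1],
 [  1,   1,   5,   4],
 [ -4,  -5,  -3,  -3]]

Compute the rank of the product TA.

3

First compute TA:
[[ 30,  18,   6, -12],
 [-62, -40, -60, -30],
 [ 16,   8,  12,  24],
 [ 23,  13,   9,   6]]
Now row reduce the product.
R2 ← R2 + (31/15)·R1: [0, -14/5, -238/5, -274/5]
R3 ← R3 − (8/15)·R1: [0, -8/5, 44/5, 152/5]
R4 ← R4 − (23/30)·R1: [0, -4/5, 22/5, 76/5]
R3 ← R3 − (4/7)·R2: [0, 0, 36, 432/7]
R4 ← R4 − (2/7)·R2: [0, 0, 18, 216/7]
R4 ← R4 − (1/2)·R3: [0, 0, 0, 0]
3 nonzero rows, so rank(TA) = 3.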